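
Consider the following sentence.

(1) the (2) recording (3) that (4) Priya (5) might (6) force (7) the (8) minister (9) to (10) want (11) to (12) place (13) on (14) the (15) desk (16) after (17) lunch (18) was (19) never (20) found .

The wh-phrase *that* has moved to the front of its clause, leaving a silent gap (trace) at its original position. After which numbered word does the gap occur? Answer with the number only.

12

The filler 'that' is interpreted as the direct object of 'place'. It moves to the left edge, and the trace sits right after 'place':
The recording that Priya might force the minister to want to place ___ on the desk after lunch was never found.
'place' is word 12.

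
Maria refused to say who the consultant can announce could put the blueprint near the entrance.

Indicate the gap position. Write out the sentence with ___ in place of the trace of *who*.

Before movement: The consultant can announce who could put the blueprint near the entrance.
The filler 'who' is interpreted as the subject of the clause embedded under 'announce'. The gap is right after 'announce'.

Maria refused to say who the consultant can announce ___ could put the blueprint near the entrance.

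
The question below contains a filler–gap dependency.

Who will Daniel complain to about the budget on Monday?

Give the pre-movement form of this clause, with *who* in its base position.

The filler 'who' is interpreted as the object of the preposition 'to'. Wh-movement fronts it, leaving a gap right after 'to':
Who will Daniel complain to ___ about the budget on Monday?

Daniel will complain to who about the budget on Monday.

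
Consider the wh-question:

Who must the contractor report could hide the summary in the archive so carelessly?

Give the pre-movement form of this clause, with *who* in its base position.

The contractor must report who could hide the summary in the archive so carelessly.

The filler 'who' is interpreted as the subject of the clause embedded under 'report'. Fronting leaves a gap immediately after 'report':
Who must the contractor report ___ could hide the summary in the archive so carelessly?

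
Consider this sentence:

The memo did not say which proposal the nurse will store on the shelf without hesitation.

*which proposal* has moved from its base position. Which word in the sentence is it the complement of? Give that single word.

store

Pre-movement form: The nurse will store which proposal on the shelf without hesitation.
The filler 'which proposal' is interpreted as the direct object of 'store'. Wh-movement fronts it, leaving a gap right after 'store':
The memo did not say which proposal the nurse will store ___ on the shelf without hesitation.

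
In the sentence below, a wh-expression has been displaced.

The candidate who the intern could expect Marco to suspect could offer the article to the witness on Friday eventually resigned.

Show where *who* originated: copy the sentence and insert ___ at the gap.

The filler 'who' is interpreted as the subject of the clause embedded under 'suspect'. The gap is right after 'suspect'.

The candidate who the intern could expect Marco to suspect ___ could offer the article to the witness on Friday eventually resigned.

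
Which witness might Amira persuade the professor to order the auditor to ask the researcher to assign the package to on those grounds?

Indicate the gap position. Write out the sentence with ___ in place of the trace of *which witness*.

Which witness might Amira persuade the professor to order the auditor to ask the researcher to assign the package to ___ on those grounds?

Underlying clause: Amira might persuade the professor to order the auditor to ask the researcher to assign the package to which witness on those grounds.
'which witness' is the object of the preposition 'to' (recipient of 'assign'). The gap is right after 'to'.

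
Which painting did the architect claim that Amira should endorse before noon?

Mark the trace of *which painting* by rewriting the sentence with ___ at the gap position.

Which painting did the architect claim that Amira should endorse ___ before noon?

Before movement: The architect did claim that Amira should endorse which painting before noon.
'which painting' functions as the direct object of 'endorse'. The gap is right after 'endorse'.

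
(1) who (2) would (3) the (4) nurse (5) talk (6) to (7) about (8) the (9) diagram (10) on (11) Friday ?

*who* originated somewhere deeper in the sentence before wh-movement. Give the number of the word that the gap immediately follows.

Pre-movement form: The nurse would talk to who about the diagram on Friday.
'who' functions as the object of the preposition 'to'. Fronting leaves a gap immediately after 'to':
Who would the nurse talk to ___ about the diagram on Friday?
'to' is word 6.

6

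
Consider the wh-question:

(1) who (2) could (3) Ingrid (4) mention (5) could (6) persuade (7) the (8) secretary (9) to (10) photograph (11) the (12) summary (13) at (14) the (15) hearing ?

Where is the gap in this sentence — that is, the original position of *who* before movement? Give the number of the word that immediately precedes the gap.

4

Before movement: Ingrid could mention who could persuade the secretary to photograph the summary at the hearing.
'who' is the subject of the clause embedded under 'mention'. It moves to the left edge, and the trace sits right after 'mention':
Who could Ingrid mention ___ could persuade the secretary to photograph the summary at the hearing?
'mention' is word 4.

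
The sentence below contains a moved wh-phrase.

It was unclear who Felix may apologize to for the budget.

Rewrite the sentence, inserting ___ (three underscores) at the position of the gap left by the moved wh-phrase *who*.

Underlying clause: Felix may apologize to who for the budget.
The filler 'who' is interpreted as the object of the preposition 'to'. The gap is right after 'to'.

It was unclear who Felix may apologize to ___ for the budget.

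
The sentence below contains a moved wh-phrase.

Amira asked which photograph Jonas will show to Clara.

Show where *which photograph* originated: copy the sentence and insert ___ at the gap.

In situ: Jonas will show which photograph to Clara.
'which photograph' functions as the direct object of 'show'. The gap is right after 'show'.

Amira asked which photograph Jonas will show ___ to Clara.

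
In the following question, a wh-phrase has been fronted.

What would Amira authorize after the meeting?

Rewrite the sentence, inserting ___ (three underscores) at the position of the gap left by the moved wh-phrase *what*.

Before movement: Amira would authorize what after the meeting.
'what' functions as the direct object of 'authorize'. The gap is right after 'authorize'.

What would Amira authorize ___ after the meeting?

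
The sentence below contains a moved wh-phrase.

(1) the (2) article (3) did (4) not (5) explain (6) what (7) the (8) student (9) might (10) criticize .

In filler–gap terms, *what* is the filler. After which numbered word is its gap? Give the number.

Before movement: The student might criticize what.
'what' is the direct object of 'criticize'. Wh-movement fronts it, leaving a gap right after 'criticize':
The article did not explain what the student might criticize ___.
'criticize' is word 10.

10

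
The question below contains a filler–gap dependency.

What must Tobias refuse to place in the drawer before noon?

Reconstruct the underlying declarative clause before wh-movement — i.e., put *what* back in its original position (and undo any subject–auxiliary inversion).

'what' functions as the direct object of 'place'. Wh-movement fronts it, leaving a gap right after 'place':
What must Tobias refuse to place ___ in the drawer before noon?

Tobias must refuse to place what in the drawer before noon.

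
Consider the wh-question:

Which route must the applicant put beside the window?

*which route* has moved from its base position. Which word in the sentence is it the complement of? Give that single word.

put

In situ: The applicant must put which route beside the window.
'which route' functions as the direct object of 'put'. Wh-movement fronts it, leaving a gap right after 'put':
Which route must the applicant put ___ beside the window?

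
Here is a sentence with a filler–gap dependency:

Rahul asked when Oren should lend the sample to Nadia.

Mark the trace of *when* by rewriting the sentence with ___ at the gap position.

Before movement: Oren should lend the sample to Nadia when.
The filler 'when' is interpreted as the temporal adjunct. The gap is right after 'Nadia'.

Rahul asked when Oren should lend the sample to Nadia ___.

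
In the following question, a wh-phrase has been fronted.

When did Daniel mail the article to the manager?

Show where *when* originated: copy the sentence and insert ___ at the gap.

When did Daniel mail the article to the manager ___?

In situ: Daniel did mail the article to the manager when.
'when' is the temporal adjunct. The gap is right after 'manager'.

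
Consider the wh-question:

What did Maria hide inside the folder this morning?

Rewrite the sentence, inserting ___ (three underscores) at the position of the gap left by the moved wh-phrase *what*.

Pre-movement form: Maria did hide what inside the folder this morning.
'what' is the direct object of 'hide'. The gap is right after 'hide'.

What did Maria hide ___ inside the folder this morning?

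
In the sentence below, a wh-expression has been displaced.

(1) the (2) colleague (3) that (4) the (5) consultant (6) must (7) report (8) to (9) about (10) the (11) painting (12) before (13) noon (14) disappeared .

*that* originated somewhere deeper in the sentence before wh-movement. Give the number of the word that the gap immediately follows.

8

The filler 'that' is interpreted as the object of the preposition 'to'. Wh-movement fronts it, leaving a gap right after 'to':
The colleague that the consultant must report to ___ about the painting before noon disappeared.
'to' is word 8.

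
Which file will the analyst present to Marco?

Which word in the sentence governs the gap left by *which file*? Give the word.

present

Underlying clause: The analyst will present which file to Marco.
'which file' is the direct object of 'present'. It moves to the left edge, and the trace sits right after 'present':
Which file will the analyst present ___ to Marco?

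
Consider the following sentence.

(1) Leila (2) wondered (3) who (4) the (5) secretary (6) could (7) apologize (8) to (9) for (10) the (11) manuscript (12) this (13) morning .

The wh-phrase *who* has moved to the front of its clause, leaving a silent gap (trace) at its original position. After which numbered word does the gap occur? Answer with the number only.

Underlying clause: The secretary could apologize to who for the manuscript this morning.
'who' functions as the object of the preposition 'to'. It moves to the left edge, and the trace sits right after 'to':
Leila wondered who the secretary could apologize to ___ for the manuscript this morning.
'to' is word 8.

8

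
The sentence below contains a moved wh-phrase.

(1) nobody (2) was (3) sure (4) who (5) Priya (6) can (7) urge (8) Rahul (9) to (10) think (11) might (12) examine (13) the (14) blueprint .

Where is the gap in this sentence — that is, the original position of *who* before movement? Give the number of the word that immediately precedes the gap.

Pre-movement form: Priya can urge Rahul to think who might examine the blueprint.
'who' functions as the subject of the clause embedded under 'think'. Wh-movement fronts it, leaving a gap right after 'think':
Nobody was sure who Priya can urge Rahul to think ___ might examine the blueprint.
'think' is word 10.

10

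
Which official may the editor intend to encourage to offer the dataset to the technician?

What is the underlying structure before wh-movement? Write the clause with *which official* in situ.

The editor may intend to encourage which official to offer the dataset to the technician.

The filler 'which official' is interpreted as the direct object of 'encourage'. Wh-movement fronts it, leaving a gap right after 'encourage':
Which official may the editor intend to encourage ___ to offer the dataset to the technician?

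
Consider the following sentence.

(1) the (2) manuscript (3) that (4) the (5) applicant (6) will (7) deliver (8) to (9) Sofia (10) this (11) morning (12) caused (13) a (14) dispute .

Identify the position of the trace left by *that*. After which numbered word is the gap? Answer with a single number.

7

'that' is the direct object of 'deliver'. It moves to the left edge, and the trace sits right after 'deliver':
The manuscript that the applicant will deliver ___ to Sofia this morning caused a dispute.
'deliver' is word 7.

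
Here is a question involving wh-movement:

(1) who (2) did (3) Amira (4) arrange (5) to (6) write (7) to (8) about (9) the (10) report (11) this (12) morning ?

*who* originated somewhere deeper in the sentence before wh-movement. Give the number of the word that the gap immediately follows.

In situ: Amira did arrange to write to who about the report this morning.
'who' is the object of the preposition 'to'. It moves to the left edge, and the trace sits right after 'to':
Who did Amira arrange to write to ___ about the report this morning?
'to' is word 7.

7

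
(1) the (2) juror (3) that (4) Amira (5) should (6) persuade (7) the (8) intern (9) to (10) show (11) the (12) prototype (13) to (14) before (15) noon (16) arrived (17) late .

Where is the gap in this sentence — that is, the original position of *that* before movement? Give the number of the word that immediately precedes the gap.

13

'that' functions as the object of the preposition 'to' (recipient of 'show'). It moves to the left edge, and the trace sits right after 'to':
The juror that Amira should persuade the intern to show the prototype to ___ before noon arrived late.
'to' is word 13.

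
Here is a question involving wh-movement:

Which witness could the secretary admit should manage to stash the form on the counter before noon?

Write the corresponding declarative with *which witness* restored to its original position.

'which witness' is the subject of the clause embedded under 'admit'. Wh-movement fronts it, leaving a gap right after 'admit':
Which witness could the secretary admit ___ should manage to stash the form on the counter before noon?

The secretary could admit which witness should manage to stash the form on the counter before noon.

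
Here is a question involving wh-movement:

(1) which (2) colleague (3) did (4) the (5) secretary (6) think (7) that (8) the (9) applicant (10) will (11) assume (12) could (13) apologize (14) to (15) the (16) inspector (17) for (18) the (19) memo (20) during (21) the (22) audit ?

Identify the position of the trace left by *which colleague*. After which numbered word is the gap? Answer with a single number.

Pre-movement form: The secretary did think that the applicant will assume which colleague could apologize to the inspector for the memo during the audit.
'which colleague' functions as the subject of the clause embedded under 'assume'. It moves to the left edge, and the trace sits right after 'assume':
Which colleague did the secretary think that the applicant will assume ___ could apologize to the inspector for the memo during the audit?
'assume' is word 11.

11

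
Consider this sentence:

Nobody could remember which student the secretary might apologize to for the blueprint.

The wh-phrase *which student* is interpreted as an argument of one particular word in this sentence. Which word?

to

Pre-movement form: The secretary might apologize to which student for the blueprint.
'which student' is the object of the preposition 'to'. Wh-movement fronts it, leaving a gap right after 'to':
Nobody could remember which student the secretary might apologize to ___ for the blueprint.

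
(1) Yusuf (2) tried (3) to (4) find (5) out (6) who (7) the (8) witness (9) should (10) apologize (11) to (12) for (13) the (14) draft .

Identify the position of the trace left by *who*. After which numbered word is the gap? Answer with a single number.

Before movement: The witness should apologize to who for the draft.
'who' functions as the object of the preposition 'to'. Fronting leaves a gap immediately after 'to':
Yusuf tried to find out who the witness should apologize to ___ for the draft.
'to' is word 11.

11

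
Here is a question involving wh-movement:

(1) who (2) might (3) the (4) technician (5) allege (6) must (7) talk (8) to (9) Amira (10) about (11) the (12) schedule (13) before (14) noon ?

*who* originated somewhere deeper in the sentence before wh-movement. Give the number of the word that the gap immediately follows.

5

Before movement: The technician might allege who must talk to Amira about the schedule before noon.
'who' functions as the subject of the clause embedded under 'allege'. It moves to the left edge, and the trace sits right after 'allege':
Who might the technician allege ___ must talk to Amira about the schedule before noon?
'allege' is word 5.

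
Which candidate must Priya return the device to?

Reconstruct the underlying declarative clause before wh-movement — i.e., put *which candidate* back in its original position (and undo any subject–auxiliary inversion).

The filler 'which candidate' is interpreted as the object of the preposition 'to' (recipient of 'return'). Wh-movement fronts it, leaving a gap right after 'to':
Which candidate must Priya return the device to ___?

Priya must return the device to which candidate.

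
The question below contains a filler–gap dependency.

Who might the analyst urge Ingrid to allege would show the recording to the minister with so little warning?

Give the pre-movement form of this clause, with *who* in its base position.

'who' functions as the subject of the clause embedded under 'allege'. It moves to the left edge, and the trace sits right after 'allege':
Who might the analyst urge Ingrid to allege ___ would show the recording to the minister with so little warning?

The analyst might urge Ingrid to allege who would show the recording to the minister with so little warning.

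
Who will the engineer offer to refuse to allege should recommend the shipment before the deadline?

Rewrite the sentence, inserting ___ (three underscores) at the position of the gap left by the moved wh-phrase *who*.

Who will the engineer offer to refuse to allege ___ should recommend the shipment before the deadline?

Underlying clause: The engineer will offer to refuse to allege who should recommend the shipment before the deadline.
The filler 'who' is interpreted as the subject of the clause embedded under 'allege'. The gap is right after 'allege'.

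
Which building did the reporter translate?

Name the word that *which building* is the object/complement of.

translate

In situ: The reporter did translate which building.
The filler 'which building' is interpreted as the direct object of 'translate'. Fronting leaves a gap immediately after 'translate':
Which building did the reporter translate ___?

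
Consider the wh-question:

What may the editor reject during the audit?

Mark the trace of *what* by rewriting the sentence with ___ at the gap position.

What may the editor reject ___ during the audit?

Underlying clause: The editor may reject what during the audit.
The filler 'what' is interpreted as the direct object of 'reject'. The gap is right after 'reject'.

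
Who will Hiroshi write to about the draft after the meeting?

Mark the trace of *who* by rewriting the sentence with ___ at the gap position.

Who will Hiroshi write to ___ about the draft after the meeting?

In situ: Hiroshi will write to who about the draft after the meeting.
The filler 'who' is interpreted as the object of the preposition 'to'. The gap is right after 'to'.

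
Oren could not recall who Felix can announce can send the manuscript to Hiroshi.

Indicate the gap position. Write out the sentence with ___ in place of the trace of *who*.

Pre-movement form: Felix can announce who can send the manuscript to Hiroshi.
The filler 'who' is interpreted as the subject of the clause embedded under 'announce'. The gap is right after 'announce'.

Oren could not recall who Felix can announce ___ can send the manuscript to Hiroshi.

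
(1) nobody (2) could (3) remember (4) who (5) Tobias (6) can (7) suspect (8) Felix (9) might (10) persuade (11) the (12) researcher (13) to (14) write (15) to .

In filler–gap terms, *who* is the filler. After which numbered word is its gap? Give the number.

Before movement: Tobias can suspect Felix might persuade the researcher to write to who.
'who' functions as the object of the preposition 'to'. It moves to the left edge, and the trace sits right after 'to':
Nobody could remember who Tobias can suspect Felix might persuade the researcher to write to ___.
'to' is word 15.

15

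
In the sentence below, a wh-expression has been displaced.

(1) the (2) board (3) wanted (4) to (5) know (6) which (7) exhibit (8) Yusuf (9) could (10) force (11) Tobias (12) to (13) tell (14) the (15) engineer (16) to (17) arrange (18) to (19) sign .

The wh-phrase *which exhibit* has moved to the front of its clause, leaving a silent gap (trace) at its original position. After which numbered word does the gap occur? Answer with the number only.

19

Underlying clause: Yusuf could force Tobias to tell the engineer to arrange to sign which exhibit.
'which exhibit' is the direct object of 'sign'. It moves to the left edge, and the trace sits right after 'sign':
The board wanted to know which exhibit Yusuf could force Tobias to tell the engineer to arrange to sign ___.
'sign' is word 19.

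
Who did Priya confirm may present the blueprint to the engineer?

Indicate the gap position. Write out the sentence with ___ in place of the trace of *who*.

Who did Priya confirm ___ may present the blueprint to the engineer?

Before movement: Priya did confirm who may present the blueprint to the engineer.
The filler 'who' is interpreted as the subject of the clause embedded under 'confirm'. The gap is right after 'confirm'.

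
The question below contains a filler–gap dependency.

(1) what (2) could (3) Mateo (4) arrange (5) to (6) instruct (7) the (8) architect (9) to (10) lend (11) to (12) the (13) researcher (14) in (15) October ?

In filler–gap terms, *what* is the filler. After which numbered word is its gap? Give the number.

Underlying clause: Mateo could arrange to instruct the architect to lend what to the researcher in October.
'what' functions as the direct object of 'lend'. Fronting leaves a gap immediately after 'lend':
What could Mateo arrange to instruct the architect to lend ___ to the researcher in October?
'lend' is word 10.

10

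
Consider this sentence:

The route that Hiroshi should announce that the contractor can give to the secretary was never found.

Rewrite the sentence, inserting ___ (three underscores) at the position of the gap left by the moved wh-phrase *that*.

The filler 'that' is interpreted as the direct object of 'give'. The gap is right after 'give'.

The route that Hiroshi should announce that the contractor can give ___ to the secretary was never found.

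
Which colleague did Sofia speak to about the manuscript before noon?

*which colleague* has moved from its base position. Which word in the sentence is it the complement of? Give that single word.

Before movement: Sofia did speak to which colleague about the manuscript before noon.
'which colleague' functions as the object of the preposition 'to'. Fronting leaves a gap immediately after 'to':
Which colleague did Sofia speak to ___ about the manuscript before noon?

to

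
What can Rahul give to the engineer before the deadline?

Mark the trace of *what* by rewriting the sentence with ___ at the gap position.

Underlying clause: Rahul can give what to the engineer before the deadline.
'what' is the direct object of 'give'. The gap is right after 'give'.

What can Rahul give ___ to the engineer before the deadline?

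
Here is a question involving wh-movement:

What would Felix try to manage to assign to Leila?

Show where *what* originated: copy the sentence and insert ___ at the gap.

Pre-movement form: Felix would try to manage to assign what to Leila.
'what' is the direct object of 'assign'. The gap is right after 'assign'.

What would Felix try to manage to assign ___ to Leila?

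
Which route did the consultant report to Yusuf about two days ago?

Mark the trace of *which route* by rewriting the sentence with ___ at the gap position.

Pre-movement form: The consultant did report to Yusuf about which route two days ago.
'which route' functions as the object of the preposition 'about'. The gap is right after 'about'.

Which route did the consultant report to Yusuf about ___ two days ago?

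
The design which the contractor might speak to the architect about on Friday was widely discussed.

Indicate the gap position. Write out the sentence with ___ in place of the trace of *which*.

The design which the contractor might speak to the architect about ___ on Friday was widely discussed.

'which' is the object of the preposition 'about'. The gap is right after 'about'.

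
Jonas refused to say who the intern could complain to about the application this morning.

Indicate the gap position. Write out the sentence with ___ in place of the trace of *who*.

Before movement: The intern could complain to who about the application this morning.
'who' functions as the object of the preposition 'to'. The gap is right after 'to'.

Jonas refused to say who the intern could complain to ___ about the application this morning.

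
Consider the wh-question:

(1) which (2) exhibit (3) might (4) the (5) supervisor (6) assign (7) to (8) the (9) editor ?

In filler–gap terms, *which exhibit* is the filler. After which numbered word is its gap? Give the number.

Pre-movement form: The supervisor might assign which exhibit to the editor.
The filler 'which exhibit' is interpreted as the direct object of 'assign'. Wh-movement fronts it, leaving a gap right after 'assign':
Which exhibit might the supervisor assign ___ to the editor?
'assign' is word 6.

6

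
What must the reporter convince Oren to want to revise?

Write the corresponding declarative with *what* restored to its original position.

The filler 'what' is interpreted as the direct object of 'revise'. Fronting leaves a gap immediately after 'revise':
What must the reporter convince Oren to want to revise ___?

The reporter must convince Oren to want to revise what.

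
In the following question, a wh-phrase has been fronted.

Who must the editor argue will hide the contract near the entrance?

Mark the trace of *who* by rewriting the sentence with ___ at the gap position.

Before movement: The editor must argue who will hide the contract near the entrance.
The filler 'who' is interpreted as the subject of the clause embedded under 'argue'. The gap is right after 'argue'.

Who must the editor argue ___ will hide the contract near the entrance?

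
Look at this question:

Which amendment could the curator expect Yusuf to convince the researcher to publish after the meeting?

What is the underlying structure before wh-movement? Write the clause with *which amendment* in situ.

'which amendment' functions as the direct object of 'publish'. It moves to the left edge, and the trace sits right after 'publish':
Which amendment could the curator expect Yusuf to convince the researcher to publish ___ after the meeting?

The curator could expect Yusuf to convince the researcher to publish which amendment after the meeting.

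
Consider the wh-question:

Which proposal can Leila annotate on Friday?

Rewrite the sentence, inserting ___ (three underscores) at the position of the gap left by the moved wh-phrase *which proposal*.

Which proposal can Leila annotate ___ on Friday?

Before movement: Leila can annotate which proposal on Friday.
The filler 'which proposal' is interpreted as the direct object of 'annotate'. The gap is right after 'annotate'.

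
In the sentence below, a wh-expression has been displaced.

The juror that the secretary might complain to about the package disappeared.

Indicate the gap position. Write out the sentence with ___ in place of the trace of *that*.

The juror that the secretary might complain to ___ about the package disappeared.

The filler 'that' is interpreted as the object of the preposition 'to'. The gap is right after 'to'.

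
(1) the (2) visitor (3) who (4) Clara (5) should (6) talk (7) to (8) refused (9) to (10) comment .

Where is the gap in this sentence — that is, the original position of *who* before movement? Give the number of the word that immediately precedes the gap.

7

'who' functions as the object of the preposition 'to'. It moves to the left edge, and the trace sits right after 'to':
The visitor who Clara should talk to ___ refused to comment.
'to' is word 7.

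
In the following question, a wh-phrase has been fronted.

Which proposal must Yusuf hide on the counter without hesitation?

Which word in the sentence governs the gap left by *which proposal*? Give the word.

In situ: Yusuf must hide which proposal on the counter without hesitation.
'which proposal' is the direct object of 'hide'. It moves to the left edge, and the trace sits right after 'hide':
Which proposal must Yusuf hide ___ on the counter without hesitation?

hide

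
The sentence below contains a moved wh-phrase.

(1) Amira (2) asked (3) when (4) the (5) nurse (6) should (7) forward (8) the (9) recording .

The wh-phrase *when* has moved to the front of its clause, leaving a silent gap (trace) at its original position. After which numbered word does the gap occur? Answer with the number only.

9

Before movement: The nurse should forward the recording when.
'when' functions as the temporal adjunct. Wh-movement fronts it, leaving a gap right after 'recording':
Amira asked when the nurse should forward the recording ___.
'recording' is word 9.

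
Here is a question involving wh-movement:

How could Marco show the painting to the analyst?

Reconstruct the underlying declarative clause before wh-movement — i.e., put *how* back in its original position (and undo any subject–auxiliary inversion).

Marco could show the painting to the analyst how.

The filler 'how' is interpreted as the manner adjunct. Fronting leaves a gap immediately after 'analyst':
How could Marco show the painting to the analyst ___?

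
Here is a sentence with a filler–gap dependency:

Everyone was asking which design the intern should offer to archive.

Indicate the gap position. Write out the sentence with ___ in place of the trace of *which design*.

Everyone was asking which design the intern should offer to archive ___.

In situ: The intern should offer to archive which design.
The filler 'which design' is interpreted as the direct object of 'archive'. The gap is right after 'archive'.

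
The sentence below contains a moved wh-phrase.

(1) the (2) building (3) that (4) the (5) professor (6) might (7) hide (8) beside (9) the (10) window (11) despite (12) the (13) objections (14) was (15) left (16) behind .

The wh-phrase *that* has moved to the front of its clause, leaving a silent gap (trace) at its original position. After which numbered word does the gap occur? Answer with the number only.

7

'that' is the direct object of 'hide'. Fronting leaves a gap immediately after 'hide':
The building that the professor might hide ___ beside the window despite the objections was left behind.
'hide' is word 7.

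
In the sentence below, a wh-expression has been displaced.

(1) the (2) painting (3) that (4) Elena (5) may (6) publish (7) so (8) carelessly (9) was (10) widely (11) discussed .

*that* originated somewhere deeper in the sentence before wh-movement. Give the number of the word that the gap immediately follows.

'that' is the direct object of 'publish'. Fronting leaves a gap immediately after 'publish':
The painting that Elena may publish ___ so carelessly was widely discussed.
'publish' is word 6.

6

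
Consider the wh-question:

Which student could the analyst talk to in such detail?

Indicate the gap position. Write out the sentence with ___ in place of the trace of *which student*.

Which student could the analyst talk to ___ in such detail?

Before movement: The analyst could talk to which student in such detail.
'which student' is the object of the preposition 'to'. The gap is right after 'to'.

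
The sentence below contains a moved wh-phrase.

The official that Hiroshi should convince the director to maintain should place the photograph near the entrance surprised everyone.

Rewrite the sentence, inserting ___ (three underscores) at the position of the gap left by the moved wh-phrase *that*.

'that' is the subject of the clause embedded under 'maintain'. The gap is right after 'maintain'.

The official that Hiroshi should convince the director to maintain ___ should place the photograph near the entrance surprised everyone.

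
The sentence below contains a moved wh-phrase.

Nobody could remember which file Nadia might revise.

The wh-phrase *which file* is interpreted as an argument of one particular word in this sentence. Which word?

revise

In situ: Nadia might revise which file.
'which file' is the direct object of 'revise'. It moves to the left edge, and the trace sits right after 'revise':
Nobody could remember which file Nadia might revise ___.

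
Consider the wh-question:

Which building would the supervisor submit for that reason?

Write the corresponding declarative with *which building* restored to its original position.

'which building' functions as the direct object of 'submit'. It moves to the left edge, and the trace sits right after 'submit':
Which building would the supervisor submit ___ for that reason?

The supervisor would submit which building for that reason.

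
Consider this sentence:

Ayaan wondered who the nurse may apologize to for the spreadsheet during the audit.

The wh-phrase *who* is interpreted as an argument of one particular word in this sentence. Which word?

to

Pre-movement form: The nurse may apologize to who for the spreadsheet during the audit.
The filler 'who' is interpreted as the object of the preposition 'to'. Fronting leaves a gap immediately after 'to':
Ayaan wondered who the nurse may apologize to ___ for the spreadsheet during the audit.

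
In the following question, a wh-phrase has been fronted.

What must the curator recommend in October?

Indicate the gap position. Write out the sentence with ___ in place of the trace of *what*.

What must the curator recommend ___ in October?

Pre-movement form: The curator must recommend what in October.
'what' is the direct object of 'recommend'. The gap is right after 'recommend'.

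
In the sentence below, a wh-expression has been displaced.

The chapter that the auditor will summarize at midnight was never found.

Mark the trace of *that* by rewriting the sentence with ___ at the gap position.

'that' is the direct object of 'summarize'. The gap is right after 'summarize'.

The chapter that the auditor will summarize ___ at midnight was never found.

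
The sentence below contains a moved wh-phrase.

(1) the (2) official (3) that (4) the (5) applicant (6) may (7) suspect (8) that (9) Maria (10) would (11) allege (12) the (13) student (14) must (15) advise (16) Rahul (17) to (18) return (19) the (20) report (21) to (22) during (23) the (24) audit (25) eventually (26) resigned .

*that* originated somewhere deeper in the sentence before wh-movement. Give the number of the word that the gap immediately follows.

21

'that' is the object of the preposition 'to' (recipient of 'return'). Wh-movement fronts it, leaving a gap right after 'to':
The official that the applicant may suspect that Maria would allege the student must advise Rahul to return the report to ___ during the audit eventually resigned.
'to' is word 21.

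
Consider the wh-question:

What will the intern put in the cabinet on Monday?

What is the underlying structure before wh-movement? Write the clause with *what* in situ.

The intern will put what in the cabinet on Monday.

The filler 'what' is interpreted as the direct object of 'put'. It moves to the left edge, and the trace sits right after 'put':
What will the intern put ___ in the cabinet on Monday?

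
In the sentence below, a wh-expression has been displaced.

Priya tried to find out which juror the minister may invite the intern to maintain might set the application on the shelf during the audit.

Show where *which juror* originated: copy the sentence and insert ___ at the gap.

Priya tried to find out which juror the minister may invite the intern to maintain ___ might set the application on the shelf during the audit.

In situ: The minister may invite the intern to maintain which juror might set the application on the shelf during the audit.
'which juror' functions as the subject of the clause embedded under 'maintain'. The gap is right after 'maintain'.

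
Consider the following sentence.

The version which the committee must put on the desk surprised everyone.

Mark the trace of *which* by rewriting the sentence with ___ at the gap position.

The version which the committee must put ___ on the desk surprised everyone.

'which' is the direct object of 'put'. The gap is right after 'put'.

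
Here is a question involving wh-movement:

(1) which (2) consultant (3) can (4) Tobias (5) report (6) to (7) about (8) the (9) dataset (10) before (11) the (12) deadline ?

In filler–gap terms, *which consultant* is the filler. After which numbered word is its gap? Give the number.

In situ: Tobias can report to which consultant about the dataset before the deadline.
'which consultant' functions as the object of the preposition 'to'. Wh-movement fronts it, leaving a gap right after 'to':
Which consultant can Tobias report to ___ about the dataset before the deadline?
'to' is word 6.

6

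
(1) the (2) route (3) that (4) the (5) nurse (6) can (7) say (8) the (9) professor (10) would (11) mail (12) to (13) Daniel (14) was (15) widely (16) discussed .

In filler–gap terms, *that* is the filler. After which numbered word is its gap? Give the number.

11

The filler 'that' is interpreted as the direct object of 'mail'. Wh-movement fronts it, leaving a gap right after 'mail':
The route that the nurse can say the professor would mail ___ to Daniel was widely discussed.
'mail' is word 11.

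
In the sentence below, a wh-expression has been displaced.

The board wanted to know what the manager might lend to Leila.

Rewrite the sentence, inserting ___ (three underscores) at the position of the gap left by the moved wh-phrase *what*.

The board wanted to know what the manager might lend ___ to Leila.

Before movement: The manager might lend what to Leila.
'what' functions as the direct object of 'lend'. The gap is right after 'lend'.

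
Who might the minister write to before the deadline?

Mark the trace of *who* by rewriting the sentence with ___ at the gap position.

Who might the minister write to ___ before the deadline?

Before movement: The minister might write to who before the deadline.
The filler 'who' is interpreted as the object of the preposition 'to'. The gap is right after 'to'.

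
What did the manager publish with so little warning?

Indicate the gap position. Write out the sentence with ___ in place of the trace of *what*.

What did the manager publish ___ with so little warning?

In situ: The manager did publish what with so little warning.
'what' functions as the direct object of 'publish'. The gap is right after 'publish'.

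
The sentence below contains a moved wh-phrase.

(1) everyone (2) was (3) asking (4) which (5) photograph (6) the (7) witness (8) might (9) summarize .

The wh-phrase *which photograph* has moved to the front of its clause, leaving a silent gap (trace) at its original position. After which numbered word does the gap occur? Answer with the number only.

In situ: The witness might summarize which photograph.
'which photograph' functions as the direct object of 'summarize'. Fronting leaves a gap immediately after 'summarize':
Everyone was asking which photograph the witness might summarize ___.
'summarize' is word 9.

9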